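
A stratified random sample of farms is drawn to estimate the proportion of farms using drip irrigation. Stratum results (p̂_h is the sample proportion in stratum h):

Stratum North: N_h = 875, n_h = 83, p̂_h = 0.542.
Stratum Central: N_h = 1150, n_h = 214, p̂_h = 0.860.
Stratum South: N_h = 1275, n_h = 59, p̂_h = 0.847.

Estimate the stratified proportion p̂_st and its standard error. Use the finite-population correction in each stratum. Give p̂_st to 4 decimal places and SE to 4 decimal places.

p̂_st ≈ 0.7707, SE ≈ 0.0238

N = 3300; stratum weights W_h = N_h/N.
p̂_st = Σ W_h p̂_h = (875·0.542 + 1150·0.860 + 1275·0.847)/3300 = 0.77066
V̂(p̂_st) = Σ W_h² (1 − n_h/N_h) p̂_h(1−p̂_h)/(n_h−1):
  stratum North: (875/3300)²·(1 − 83/875)·0.542·0.458/82 = 0.000192644
  stratum Central: (1150/3300)²·(1 − 214/1150)·0.860·0.140/213 = 5.58718e-05
  stratum South: (1275/3300)²·(1 − 59/1275)·0.847·0.153/58 = 0.000318099
V̂(p̂_st) = 0.000566615; SE = √V̂ = 0.0238037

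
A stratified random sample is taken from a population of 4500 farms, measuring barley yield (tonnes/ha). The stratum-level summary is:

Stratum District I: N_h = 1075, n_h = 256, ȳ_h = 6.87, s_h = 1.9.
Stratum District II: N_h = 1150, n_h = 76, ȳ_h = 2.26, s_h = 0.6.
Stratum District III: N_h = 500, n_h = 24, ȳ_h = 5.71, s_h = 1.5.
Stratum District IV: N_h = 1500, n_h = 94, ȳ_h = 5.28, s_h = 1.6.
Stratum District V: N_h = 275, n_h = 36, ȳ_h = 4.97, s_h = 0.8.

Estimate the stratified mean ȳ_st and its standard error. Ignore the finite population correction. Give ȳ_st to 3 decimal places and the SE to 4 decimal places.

ȳ_st ≈ 4.917, SE ≈ 0.0732

ȳ_st = Σ W_h ȳ_h = (1075·6.87 + 1150·2.26 + 500·5.71 + 1500·5.28 + 275·4.97)/4500 = 4.91689
V̂(ȳ_st) = Σ W_h² s_h²/n_h, with W_h = N_h/N and N = 4500:
  stratum District I: (1075/4500)²·1.9²/256 = 0.000804747
  stratum District II: (1150/4500)²·0.6²/76 = 0.000309357
  stratum District III: (500/4500)²·1.5²/24 = 0.00115741
  stratum District IV: (1500/4500)²·1.6²/94 = 0.003026
  stratum District V: (275/4500)²·0.8²/36 = 6.63923e-05
V̂(ȳ_st) = 0.00536391
SE(ȳ_st) = √0.00536391 = 0.0732387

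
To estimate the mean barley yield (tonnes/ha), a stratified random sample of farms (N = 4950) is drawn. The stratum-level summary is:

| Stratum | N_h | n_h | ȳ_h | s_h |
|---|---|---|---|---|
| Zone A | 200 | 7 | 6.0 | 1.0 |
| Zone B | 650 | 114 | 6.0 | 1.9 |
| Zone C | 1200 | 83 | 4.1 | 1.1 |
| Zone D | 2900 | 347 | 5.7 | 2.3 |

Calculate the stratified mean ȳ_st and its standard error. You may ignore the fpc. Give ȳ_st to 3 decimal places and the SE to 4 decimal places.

ȳ_st ≈ 5.364, SE ≈ 0.0829

ȳ_st = Σ W_h ȳ_h = (200·6.0 + 650·6.0 + 1200·4.1 + 2900·5.7)/4950 = 5.36364
V̂(ȳ_st) = Σ W_h² s_h²/n_h, with W_h = N_h/N and N = 4950:
  stratum Zone A: (200/4950)²·1.0²/7 = 0.000233212
  stratum Zone B: (650/4950)²·1.9²/114 = 0.000546033
  stratum Zone C: (1200/4950)²·1.1²/83 = 0.00085676
  stratum Zone D: (2900/4950)²·2.3²/347 = 0.00523253
V̂(ȳ_st) = 0.00686854
SE(ȳ_st) = √0.00686854 = 0.0828766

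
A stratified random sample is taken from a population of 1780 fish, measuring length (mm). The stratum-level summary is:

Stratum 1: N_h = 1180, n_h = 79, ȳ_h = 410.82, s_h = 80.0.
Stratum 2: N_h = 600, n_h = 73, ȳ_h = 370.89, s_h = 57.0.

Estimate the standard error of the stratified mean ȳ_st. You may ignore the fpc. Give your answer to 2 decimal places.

SE(ȳ_st) ≈ 6.38

V̂(ȳ_st) = Σ W_h² s_h²/n_h, with W_h = N_h/N and N = 1780:
  stratum 1: (1180/1780)²·80.0²/79 = 35.6022
  stratum 2: (600/1780)²·57.0²/73 = 5.05696
V̂(ȳ_st) = 40.6592
SE(ȳ_st) = √40.6592 = 6.37645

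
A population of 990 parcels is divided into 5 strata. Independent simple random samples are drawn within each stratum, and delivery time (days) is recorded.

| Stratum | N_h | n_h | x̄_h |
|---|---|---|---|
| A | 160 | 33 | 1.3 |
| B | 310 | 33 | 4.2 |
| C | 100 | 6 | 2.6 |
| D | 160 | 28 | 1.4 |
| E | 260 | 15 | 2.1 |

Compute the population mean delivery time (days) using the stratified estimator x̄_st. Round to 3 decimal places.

N = Σ N_h = 990. Stratum weights W_h = N_h/N.
x̄_st = (160·1.3 + 310·4.2 + 100·2.6 + 160·1.4 + 260·2.1) / 990 = 2.56566

x̄_st ≈ 2.566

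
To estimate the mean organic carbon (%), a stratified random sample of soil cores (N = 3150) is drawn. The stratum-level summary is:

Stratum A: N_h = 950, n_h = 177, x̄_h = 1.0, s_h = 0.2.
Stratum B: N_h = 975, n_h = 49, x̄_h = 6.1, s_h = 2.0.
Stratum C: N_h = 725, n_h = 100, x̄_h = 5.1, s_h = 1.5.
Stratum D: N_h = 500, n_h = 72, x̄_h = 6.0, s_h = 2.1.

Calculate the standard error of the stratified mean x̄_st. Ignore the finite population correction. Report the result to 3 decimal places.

V̂(x̄_st) = Σ W_h² s_h²/n_h, with W_h = N_h/N and N = 3150:
  stratum A: (950/3150)²·0.2²/177 = 2.05548e-05
  stratum B: (975/3150)²·2.0²/49 = 0.00782082
  stratum C: (725/3150)²·1.5²/100 = 0.00119189
  stratum D: (500/3150)²·2.1²/72 = 0.00154321
V̂(x̄_st) = 0.0105765
SE(x̄_st) = √0.0105765 = 0.102842

SE(x̄_st) ≈ 0.103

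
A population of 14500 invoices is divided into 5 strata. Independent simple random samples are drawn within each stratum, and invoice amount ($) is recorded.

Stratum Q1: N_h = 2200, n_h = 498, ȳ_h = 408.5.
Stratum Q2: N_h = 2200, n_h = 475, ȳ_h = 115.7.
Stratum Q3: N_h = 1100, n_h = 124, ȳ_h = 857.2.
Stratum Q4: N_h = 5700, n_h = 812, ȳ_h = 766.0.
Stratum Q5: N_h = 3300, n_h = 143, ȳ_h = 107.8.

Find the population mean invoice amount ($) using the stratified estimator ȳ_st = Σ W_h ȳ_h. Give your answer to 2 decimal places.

ȳ_st ≈ 470.21

N = Σ N_h = 14500. Stratum weights W_h = N_h/N.
ȳ_st = (2200·408.5 + 2200·115.7 + 1100·857.2 + 5700·766.0 + 3300·107.8) / 14500 = 470.2138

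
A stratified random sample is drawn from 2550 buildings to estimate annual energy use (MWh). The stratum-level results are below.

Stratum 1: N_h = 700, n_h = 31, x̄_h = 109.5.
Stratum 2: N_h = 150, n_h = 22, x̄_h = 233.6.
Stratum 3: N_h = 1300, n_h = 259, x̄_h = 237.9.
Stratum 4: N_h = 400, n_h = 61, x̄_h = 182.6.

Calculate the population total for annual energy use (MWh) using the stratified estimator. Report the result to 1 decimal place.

τ̂_st = Σ N_h x̄_h = 700·109.5 + 150·233.6 + 1300·237.9 + 400·182.6 = 494000.0

τ̂_st ≈ 494000.0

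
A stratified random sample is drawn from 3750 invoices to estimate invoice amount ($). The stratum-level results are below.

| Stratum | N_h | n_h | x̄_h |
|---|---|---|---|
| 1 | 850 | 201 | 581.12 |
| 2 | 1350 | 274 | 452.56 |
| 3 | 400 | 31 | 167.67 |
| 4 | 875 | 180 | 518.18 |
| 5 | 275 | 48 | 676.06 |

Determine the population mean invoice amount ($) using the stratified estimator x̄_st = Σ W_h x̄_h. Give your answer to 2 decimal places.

N = Σ N_h = 3750. Stratum weights W_h = N_h/N.
x̄_st = (850·581.12 + 1350·452.56 + 400·167.67 + 875·518.18 + 275·676.06) / 3750 = 483.0133

x̄_st ≈ 483.01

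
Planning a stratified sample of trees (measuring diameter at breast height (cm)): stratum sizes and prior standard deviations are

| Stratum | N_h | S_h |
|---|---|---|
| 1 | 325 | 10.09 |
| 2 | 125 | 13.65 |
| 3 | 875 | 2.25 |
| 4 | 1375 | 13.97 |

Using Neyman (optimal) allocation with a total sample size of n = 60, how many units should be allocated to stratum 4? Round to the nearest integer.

44

Neyman allocation: n_h = n · N_h S_h / Σ N_i S_i, with n = 60.
  stratum 1: N_h·S_h = 325·10.09 = 3279.25
  stratum 2: N_h·S_h = 125·13.65 = 1706.25
  stratum 3: N_h·S_h = 875·2.25 = 1968.75
  stratum 4: N_h·S_h = 1375·13.97 = 19208.75
Σ N_h S_h = 26163.00
n for stratum 4 = 60·19208.75/26163.00 = 44.052 → 44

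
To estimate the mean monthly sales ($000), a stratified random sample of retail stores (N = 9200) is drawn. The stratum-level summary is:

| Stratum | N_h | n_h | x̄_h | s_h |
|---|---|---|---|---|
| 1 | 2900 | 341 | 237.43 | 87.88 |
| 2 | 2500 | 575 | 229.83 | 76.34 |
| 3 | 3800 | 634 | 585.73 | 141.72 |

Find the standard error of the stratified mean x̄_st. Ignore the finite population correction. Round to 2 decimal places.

V̂(x̄_st) = Σ W_h² s_h²/n_h, with W_h = N_h/N and N = 9200:
  stratum 1: (2900/9200)²·87.88²/341 = 2.25033
  stratum 2: (2500/9200)²·76.34²/575 = 0.748412
  stratum 3: (3800/9200)²·141.72²/634 = 5.40461
V̂(x̄_st) = 8.40335
SE(x̄_st) = √8.40335 = 2.89885

SE(x̄_st) ≈ 2.90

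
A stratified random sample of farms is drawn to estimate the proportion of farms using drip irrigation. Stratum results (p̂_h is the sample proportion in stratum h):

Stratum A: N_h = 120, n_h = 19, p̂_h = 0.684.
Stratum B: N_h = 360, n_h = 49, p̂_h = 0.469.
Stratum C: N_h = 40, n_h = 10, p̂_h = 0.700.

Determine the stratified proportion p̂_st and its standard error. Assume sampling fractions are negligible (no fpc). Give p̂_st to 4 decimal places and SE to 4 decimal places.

N = 520; stratum weights W_h = N_h/N.
p̂_st = Σ W_h p̂_h = (120·0.684 + 360·0.469 + 40·0.700)/520 = 0.53638
V̂(p̂_st) = Σ W_h² p̂_h(1−p̂_h)/(n_h−1):
  stratum A: (120/520)²·0.684·0.316/18 = 0.000639479
  stratum B: (360/520)²·0.469·0.531/48 = 0.00248671
  stratum C: (40/520)²·0.700·0.300/9 = 0.000138067
V̂(p̂_st) = 0.00326425; SE = √V̂ = 0.0571336

p̂_st ≈ 0.5364, SE ≈ 0.0571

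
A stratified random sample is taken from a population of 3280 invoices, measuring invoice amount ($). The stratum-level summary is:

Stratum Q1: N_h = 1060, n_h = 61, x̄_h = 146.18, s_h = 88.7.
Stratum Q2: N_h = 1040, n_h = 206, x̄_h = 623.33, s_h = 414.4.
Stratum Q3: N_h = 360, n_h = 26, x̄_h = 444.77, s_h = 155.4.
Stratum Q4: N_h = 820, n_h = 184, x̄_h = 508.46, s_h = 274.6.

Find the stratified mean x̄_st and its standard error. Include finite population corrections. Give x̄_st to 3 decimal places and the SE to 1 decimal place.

x̄_st = Σ W_h x̄_h = (1060·146.18 + 1040·623.33 + 360·444.77 + 820·508.46)/3280 = 420.81354
V̂(x̄_st) = Σ W_h² (1 − n_h/N_h) s_h²/n_h, with W_h = N_h/N and N = 3280:
  stratum Q1: (1060/3280)²·(1 − 61/1060)·88.7²/61 = 12.6952
  stratum Q2: (1040/3280)²·(1 − 206/1040)·414.4²/206 = 67.2085
  stratum Q3: (360/3280)²·(1 − 26/360)·155.4²/26 = 10.3808
  stratum Q4: (820/3280)²·(1 − 184/820)·274.6²/184 = 19.8658
V̂(x̄_st) = 110.15
SE(x̄_st) = √110.15 = 10.4953

x̄_st ≈ 420.814, SE ≈ 10.5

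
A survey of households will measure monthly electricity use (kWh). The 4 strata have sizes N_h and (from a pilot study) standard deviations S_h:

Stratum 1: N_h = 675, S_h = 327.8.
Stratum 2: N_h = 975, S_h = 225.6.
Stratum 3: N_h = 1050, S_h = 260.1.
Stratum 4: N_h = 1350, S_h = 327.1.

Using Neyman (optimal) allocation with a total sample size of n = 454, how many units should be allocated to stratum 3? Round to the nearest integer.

Neyman allocation: n_h = n · N_h S_h / Σ N_i S_i, with n = 454.
  stratum 1: N_h·S_h = 675·327.8 = 221265.00
  stratum 2: N_h·S_h = 975·225.6 = 219960.00
  stratum 3: N_h·S_h = 1050·260.1 = 273105.00
  stratum 4: N_h·S_h = 1350·327.1 = 441585.00
Σ N_h S_h = 1155915.00
n for stratum 3 = 454·273105.00/1155915.00 = 107.265 → 107

107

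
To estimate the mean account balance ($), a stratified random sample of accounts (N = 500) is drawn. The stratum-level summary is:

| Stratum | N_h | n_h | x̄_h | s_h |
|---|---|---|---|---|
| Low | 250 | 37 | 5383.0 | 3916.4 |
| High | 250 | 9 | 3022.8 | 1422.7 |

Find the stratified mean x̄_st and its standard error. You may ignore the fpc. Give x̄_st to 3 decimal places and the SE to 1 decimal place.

x̄_st = Σ W_h x̄_h = (250·5383.0 + 250·3022.8)/500 = 4202.90000
V̂(x̄_st) = Σ W_h² s_h²/n_h, with W_h = N_h/N and N = 500:
  stratum Low: (250/500)²·3916.4²/37 = 103636
  stratum High: (250/500)²·1422.7²/9 = 56224.3
V̂(x̄_st) = 159861
SE(x̄_st) = √159861 = 399.826

x̄_st ≈ 4202.900, SE ≈ 399.8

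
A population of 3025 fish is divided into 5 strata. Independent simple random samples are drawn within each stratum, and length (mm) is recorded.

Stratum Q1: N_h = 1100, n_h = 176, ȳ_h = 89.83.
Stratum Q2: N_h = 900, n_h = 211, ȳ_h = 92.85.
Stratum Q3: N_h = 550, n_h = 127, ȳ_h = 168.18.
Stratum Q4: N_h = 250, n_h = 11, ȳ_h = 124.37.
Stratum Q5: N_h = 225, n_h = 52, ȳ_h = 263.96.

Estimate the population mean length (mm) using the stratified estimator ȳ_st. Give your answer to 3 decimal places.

N = Σ N_h = 3025. Stratum weights W_h = N_h/N.
ȳ_st = (1100·89.83 + 900·92.85 + 550·168.18 + 250·124.37 + 225·263.96) / 3025 = 120.78033

ȳ_st ≈ 120.780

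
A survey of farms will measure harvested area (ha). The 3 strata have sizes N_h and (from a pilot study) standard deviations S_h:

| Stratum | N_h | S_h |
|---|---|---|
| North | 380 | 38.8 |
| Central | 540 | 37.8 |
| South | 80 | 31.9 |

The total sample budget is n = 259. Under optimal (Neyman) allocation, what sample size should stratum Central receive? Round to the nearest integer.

Neyman allocation: n_h = n · N_h S_h / Σ N_i S_i, with n = 259.
  stratum North: N_h·S_h = 380·38.8 = 14744.00
  stratum Central: N_h·S_h = 540·37.8 = 20412.00
  stratum South: N_h·S_h = 80·31.9 = 2552.00
Σ N_h S_h = 37708.00
n for stratum Central = 259·20412.00/37708.00 = 140.201 → 140

140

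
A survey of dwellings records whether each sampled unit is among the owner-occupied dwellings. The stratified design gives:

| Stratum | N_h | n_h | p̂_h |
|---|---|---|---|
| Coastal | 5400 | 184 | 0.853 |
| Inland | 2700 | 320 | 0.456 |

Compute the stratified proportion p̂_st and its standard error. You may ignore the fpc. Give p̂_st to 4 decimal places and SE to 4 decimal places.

N = 8100; stratum weights W_h = N_h/N.
p̂_st = Σ W_h p̂_h = (5400·0.853 + 2700·0.456)/8100 = 0.72067
V̂(p̂_st) = Σ W_h² p̂_h(1−p̂_h)/(n_h−1):
  stratum Coastal: (5400/8100)²·0.853·0.147/183 = 0.000304532
  stratum Inland: (2700/8100)²·0.456·0.544/319 = 8.64033e-05
V̂(p̂_st) = 0.000390935; SE = √V̂ = 0.0197721

p̂_st ≈ 0.7207, SE ≈ 0.0198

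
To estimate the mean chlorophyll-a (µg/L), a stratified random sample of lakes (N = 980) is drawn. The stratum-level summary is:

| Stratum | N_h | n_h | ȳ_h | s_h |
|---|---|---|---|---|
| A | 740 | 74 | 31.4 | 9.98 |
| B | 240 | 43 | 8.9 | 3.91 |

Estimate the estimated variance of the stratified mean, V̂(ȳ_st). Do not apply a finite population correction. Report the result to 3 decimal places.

V̂(ȳ_st) ≈ 0.789

V̂(ȳ_st) = Σ W_h² s_h²/n_h, with W_h = N_h/N and N = 980:
  stratum A: (740/980)²·9.98²/74 = 0.767433
  stratum B: (240/980)²·3.91²/43 = 0.0213233
V̂(ȳ_st) = 0.788757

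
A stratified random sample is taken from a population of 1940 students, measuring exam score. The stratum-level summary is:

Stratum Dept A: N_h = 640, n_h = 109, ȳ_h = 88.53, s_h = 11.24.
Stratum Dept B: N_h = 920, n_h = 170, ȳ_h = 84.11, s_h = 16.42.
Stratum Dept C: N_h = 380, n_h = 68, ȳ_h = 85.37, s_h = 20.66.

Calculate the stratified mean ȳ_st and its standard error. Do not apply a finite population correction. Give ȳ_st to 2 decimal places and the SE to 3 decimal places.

ȳ_st ≈ 85.81, SE ≈ 0.851

ȳ_st = Σ W_h ȳ_h = (640·88.53 + 920·84.11 + 380·85.37)/1940 = 85.81495
V̂(ȳ_st) = Σ W_h² s_h²/n_h, with W_h = N_h/N and N = 1940:
  stratum Dept A: (640/1940)²·11.24²/109 = 0.126143
  stratum Dept B: (920/1940)²·16.42²/170 = 0.356672
  stratum Dept C: (380/1940)²·20.66²/68 = 0.240833
V̂(ȳ_st) = 0.723648
SE(ȳ_st) = √0.723648 = 0.850675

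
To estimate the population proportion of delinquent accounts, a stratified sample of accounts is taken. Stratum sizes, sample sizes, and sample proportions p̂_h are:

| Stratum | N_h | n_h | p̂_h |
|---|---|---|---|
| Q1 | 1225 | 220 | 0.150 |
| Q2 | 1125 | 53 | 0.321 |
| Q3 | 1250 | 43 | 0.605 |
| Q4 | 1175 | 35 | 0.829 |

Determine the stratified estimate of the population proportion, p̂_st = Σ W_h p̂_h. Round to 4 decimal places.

p̂_st ≈ 0.4765

N = 4775; stratum weights W_h = N_h/N.
p̂_st = Σ W_h p̂_h = (1225·0.150 + 1125·0.321 + 1250·0.605 + 1175·0.829)/4775 = 0.47648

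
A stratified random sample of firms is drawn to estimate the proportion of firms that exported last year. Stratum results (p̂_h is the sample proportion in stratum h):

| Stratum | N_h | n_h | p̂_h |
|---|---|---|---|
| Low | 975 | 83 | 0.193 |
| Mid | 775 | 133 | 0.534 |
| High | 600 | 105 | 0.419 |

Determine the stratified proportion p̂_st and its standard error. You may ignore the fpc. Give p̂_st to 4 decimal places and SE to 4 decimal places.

N = 2350; stratum weights W_h = N_h/N.
p̂_st = Σ W_h p̂_h = (975·0.193 + 775·0.534 + 600·0.419)/2350 = 0.36316
V̂(p̂_st) = Σ W_h² p̂_h(1−p̂_h)/(n_h−1):
  stratum Low: (975/2350)²·0.193·0.807/82 = 0.000326957
  stratum Mid: (775/2350)²·0.534·0.466/132 = 0.000205032
  stratum High: (600/2350)²·0.419·0.581/104 = 0.000152589
V̂(p̂_st) = 0.000684578; SE = √V̂ = 0.0261644

p̂_st ≈ 0.3632, SE ≈ 0.0262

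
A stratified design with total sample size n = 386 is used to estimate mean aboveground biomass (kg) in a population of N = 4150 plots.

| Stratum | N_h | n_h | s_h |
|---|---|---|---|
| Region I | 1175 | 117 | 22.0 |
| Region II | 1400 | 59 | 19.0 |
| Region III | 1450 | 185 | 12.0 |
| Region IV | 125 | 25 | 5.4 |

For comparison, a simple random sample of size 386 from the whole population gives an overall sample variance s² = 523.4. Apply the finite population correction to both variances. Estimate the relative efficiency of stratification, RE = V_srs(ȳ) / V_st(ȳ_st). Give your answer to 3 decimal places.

V̂(ȳ_st) = Σ W_h² (1 − n_h/N_h) s_h²/n_h, with W_h = N_h/N and N = 4150:
  stratum Region I: (1175/4150)²·(1 − 117/1175)·22.0²/117 = 0.298598
  stratum Region II: (1400/4150)²·(1 − 59/1400)·19.0²/59 = 0.666985
  stratum Region III: (1450/4150)²·(1 − 185/1450)·12.0²/185 = 0.0828997
  stratum Region IV: (125/4150)²·(1 − 25/125)·5.4²/25 = 0.000846567
V_st = 1.04933
V_srs = (1 − 386/4150)·523.4/386 = 1.22984
Relative efficiency = V_srs / V_st = 1.22984/1.04933 = 1.1720

RE ≈ 1.172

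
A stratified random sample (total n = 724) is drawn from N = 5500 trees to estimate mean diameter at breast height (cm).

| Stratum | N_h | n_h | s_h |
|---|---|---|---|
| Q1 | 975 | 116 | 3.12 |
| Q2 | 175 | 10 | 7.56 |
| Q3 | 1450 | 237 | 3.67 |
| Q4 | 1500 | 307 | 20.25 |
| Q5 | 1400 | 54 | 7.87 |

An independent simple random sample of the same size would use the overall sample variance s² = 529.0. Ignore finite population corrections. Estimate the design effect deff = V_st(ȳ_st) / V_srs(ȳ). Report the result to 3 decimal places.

deff ≈ 0.255

V̂(ȳ_st) = Σ W_h² s_h²/n_h, with W_h = N_h/N and N = 5500:
  stratum Q1: (975/5500)²·3.12²/116 = 0.00263715
  stratum Q2: (175/5500)²·7.56²/10 = 0.00578621
  stratum Q3: (1450/5500)²·3.67²/237 = 0.00394998
  stratum Q4: (1500/5500)²·20.25²/307 = 0.0993502
  stratum Q5: (1400/5500)²·7.87²/54 = 0.0743167
V_st = 0.18604
V_srs = s²/n = 529.0/724 = 0.730663
deff = V_st / V_srs = 0.18604/0.730663 = 0.2546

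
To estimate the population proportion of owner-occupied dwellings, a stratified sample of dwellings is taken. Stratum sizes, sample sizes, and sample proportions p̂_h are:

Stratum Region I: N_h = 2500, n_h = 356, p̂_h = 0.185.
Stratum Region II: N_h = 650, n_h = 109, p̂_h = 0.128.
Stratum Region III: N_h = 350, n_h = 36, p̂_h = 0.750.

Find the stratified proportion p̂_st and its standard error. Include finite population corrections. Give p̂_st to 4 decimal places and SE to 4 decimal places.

p̂_st ≈ 0.2309, SE ≈ 0.0162

N = 3500; stratum weights W_h = N_h/N.
p̂_st = Σ W_h p̂_h = (2500·0.185 + 650·0.128 + 350·0.750)/3500 = 0.23091
V̂(p̂_st) = Σ W_h² (1 − n_h/N_h) p̂_h(1−p̂_h)/(n_h−1):
  stratum Region I: (2500/3500)²·(1 − 356/2500)·0.185·0.815/355 = 0.000185836
  stratum Region II: (650/3500)²·(1 − 109/650)·0.128·0.872/108 = 2.96672e-05
  stratum Region III: (350/3500)²·(1 − 36/350)·0.750·0.250/35 = 4.80612e-05
V̂(p̂_st) = 0.000263564; SE = √V̂ = 0.0162347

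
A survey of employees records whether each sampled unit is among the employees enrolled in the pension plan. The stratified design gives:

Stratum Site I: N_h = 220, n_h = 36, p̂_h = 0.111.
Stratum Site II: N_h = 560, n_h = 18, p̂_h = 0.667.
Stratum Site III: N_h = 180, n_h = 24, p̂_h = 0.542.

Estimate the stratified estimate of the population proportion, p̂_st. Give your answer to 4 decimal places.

N = 960; stratum weights W_h = N_h/N.
p̂_st = Σ W_h p̂_h = (220·0.111 + 560·0.667 + 180·0.542)/960 = 0.51615

p̂_st ≈ 0.5161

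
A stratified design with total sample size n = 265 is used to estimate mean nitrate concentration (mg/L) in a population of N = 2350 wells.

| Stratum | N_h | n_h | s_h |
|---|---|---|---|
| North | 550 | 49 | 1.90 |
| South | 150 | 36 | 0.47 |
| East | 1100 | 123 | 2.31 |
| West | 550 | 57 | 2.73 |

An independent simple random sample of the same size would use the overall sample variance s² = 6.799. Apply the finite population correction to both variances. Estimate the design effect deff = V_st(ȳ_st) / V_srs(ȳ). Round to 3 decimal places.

V̂(ȳ_st) = Σ W_h² (1 − n_h/N_h) s_h²/n_h, with W_h = N_h/N and N = 2350:
  stratum North: (550/2350)²·(1 − 49/550)·1.90²/49 = 0.003676
  stratum South: (150/2350)²·(1 − 36/150)·0.47²/36 = 1.9e-05
  stratum East: (1100/2350)²·(1 − 123/1100)·2.31²/123 = 0.00844249
  stratum West: (550/2350)²·(1 − 57/550)·2.73²/57 = 0.00641984
V_st = 0.0185573
V_srs = (1 − 265/2350)·6.799/265 = 0.0227634
deff = V_st / V_srs = 0.0185573/0.0227634 = 0.8152

deff ≈ 0.815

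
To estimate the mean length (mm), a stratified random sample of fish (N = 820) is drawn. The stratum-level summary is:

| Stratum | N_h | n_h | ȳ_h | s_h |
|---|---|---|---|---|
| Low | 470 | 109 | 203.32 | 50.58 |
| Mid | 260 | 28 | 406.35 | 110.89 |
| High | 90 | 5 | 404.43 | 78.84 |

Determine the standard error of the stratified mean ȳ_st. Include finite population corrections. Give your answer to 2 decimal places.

V̂(ȳ_st) = Σ W_h² (1 − n_h/N_h) s_h²/n_h, with W_h = N_h/N and N = 820:
  stratum Low: (470/820)²·(1 − 109/470)·50.58²/109 = 5.92255
  stratum Mid: (260/820)²·(1 − 28/260)·110.89²/28 = 39.3967
  stratum High: (90/820)²·(1 − 5/90)·78.84²/5 = 14.1435
V̂(ȳ_st) = 59.4628
SE(ȳ_st) = √59.4628 = 7.71121

SE(ȳ_st) ≈ 7.71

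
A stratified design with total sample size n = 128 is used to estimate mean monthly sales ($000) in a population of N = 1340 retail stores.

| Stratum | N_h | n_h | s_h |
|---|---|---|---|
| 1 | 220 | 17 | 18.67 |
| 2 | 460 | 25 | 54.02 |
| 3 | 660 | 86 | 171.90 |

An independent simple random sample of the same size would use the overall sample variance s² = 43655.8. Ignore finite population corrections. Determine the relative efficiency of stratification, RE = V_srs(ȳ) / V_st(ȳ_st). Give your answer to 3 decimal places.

RE ≈ 3.492

V̂(ȳ_st) = Σ W_h² s_h²/n_h, with W_h = N_h/N and N = 1340:
  stratum 1: (220/1340)²·18.67²/17 = 0.552682
  stratum 2: (460/1340)²·54.02²/25 = 13.7555
  stratum 3: (660/1340)²·171.90²/86 = 83.355
V_st = 97.6631
V_srs = s²/n = 43655.8/128 = 341.061
Relative efficiency = V_srs / V_st = 341.061/97.6631 = 3.4922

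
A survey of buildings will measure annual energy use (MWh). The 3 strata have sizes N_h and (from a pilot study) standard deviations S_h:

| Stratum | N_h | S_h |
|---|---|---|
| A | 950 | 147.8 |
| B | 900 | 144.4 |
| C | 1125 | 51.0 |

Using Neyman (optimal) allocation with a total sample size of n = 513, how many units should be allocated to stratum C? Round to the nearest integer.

Neyman allocation: n_h = n · N_h S_h / Σ N_i S_i, with n = 513.
  stratum A: N_h·S_h = 950·147.8 = 140410.00
  stratum B: N_h·S_h = 900·144.4 = 129960.00
  stratum C: N_h·S_h = 1125·51.0 = 57375.00
Σ N_h S_h = 327745.00
n for stratum C = 513·57375.00/327745.00 = 89.806 → 90

90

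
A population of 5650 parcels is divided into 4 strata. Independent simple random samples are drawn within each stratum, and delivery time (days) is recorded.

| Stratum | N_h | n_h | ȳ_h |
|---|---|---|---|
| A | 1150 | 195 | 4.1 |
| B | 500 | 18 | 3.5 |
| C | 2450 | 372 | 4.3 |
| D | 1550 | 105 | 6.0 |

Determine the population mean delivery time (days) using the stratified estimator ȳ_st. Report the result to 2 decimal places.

N = Σ N_h = 5650. Stratum weights W_h = N_h/N.
ȳ_st = (1150·4.1 + 500·3.5 + 2450·4.3 + 1550·6.0) / 5650 = 4.6549

ȳ_st ≈ 4.65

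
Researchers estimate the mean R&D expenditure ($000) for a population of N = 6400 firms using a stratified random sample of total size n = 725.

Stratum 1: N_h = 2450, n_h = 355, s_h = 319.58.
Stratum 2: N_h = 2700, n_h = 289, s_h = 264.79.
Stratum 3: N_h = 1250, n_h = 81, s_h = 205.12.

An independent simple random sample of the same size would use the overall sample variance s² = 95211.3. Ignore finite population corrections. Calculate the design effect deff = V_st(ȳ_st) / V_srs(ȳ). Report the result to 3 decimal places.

V̂(ȳ_st) = Σ W_h² s_h²/n_h, with W_h = N_h/N and N = 6400:
  stratum 1: (2450/6400)²·319.58²/355 = 42.1602
  stratum 2: (2700/6400)²·264.79²/289 = 43.179
  stratum 3: (1250/6400)²·205.12²/81 = 19.8149
V_st = 105.154
V_srs = s²/n = 95211.3/725 = 131.326
deff = V_st / V_srs = 105.154/131.326 = 0.8007

deff ≈ 0.801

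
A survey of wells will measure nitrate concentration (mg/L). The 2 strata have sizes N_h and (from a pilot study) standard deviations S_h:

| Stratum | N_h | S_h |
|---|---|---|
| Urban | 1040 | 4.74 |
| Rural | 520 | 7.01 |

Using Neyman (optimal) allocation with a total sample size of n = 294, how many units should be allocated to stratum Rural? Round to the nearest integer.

Neyman allocation: n_h = n · N_h S_h / Σ N_i S_i, with n = 294.
  stratum Urban: N_h·S_h = 1040·4.74 = 4929.60
  stratum Rural: N_h·S_h = 520·7.01 = 3645.20
Σ N_h S_h = 8574.80
n for stratum Rural = 294·3645.20/8574.80 = 124.981 → 125

125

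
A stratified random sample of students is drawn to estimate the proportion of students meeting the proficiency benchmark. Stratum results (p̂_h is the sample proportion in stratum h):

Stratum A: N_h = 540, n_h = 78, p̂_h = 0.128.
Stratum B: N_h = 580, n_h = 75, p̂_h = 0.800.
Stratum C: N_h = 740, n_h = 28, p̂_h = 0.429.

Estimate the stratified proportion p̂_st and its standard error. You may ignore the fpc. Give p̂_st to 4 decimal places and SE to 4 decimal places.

p̂_st ≈ 0.4573, SE ≈ 0.0421

N = 1860; stratum weights W_h = N_h/N.
p̂_st = Σ W_h p̂_h = (540·0.128 + 580·0.800 + 740·0.429)/1860 = 0.45730
V̂(p̂_st) = Σ W_h² p̂_h(1−p̂_h)/(n_h−1):
  stratum A: (540/1860)²·0.128·0.872/77 = 0.000122179
  stratum B: (580/1860)²·0.800·0.200/74 = 0.000210241
  stratum C: (740/1860)²·0.429·0.571/27 = 0.00143604
V̂(p̂_st) = 0.00176846; SE = √V̂ = 0.0420531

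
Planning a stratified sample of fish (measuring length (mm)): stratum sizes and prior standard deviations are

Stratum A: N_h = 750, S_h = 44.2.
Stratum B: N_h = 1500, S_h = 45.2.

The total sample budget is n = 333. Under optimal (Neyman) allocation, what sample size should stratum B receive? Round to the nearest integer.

Neyman allocation: n_h = n · N_h S_h / Σ N_i S_i, with n = 333.
  stratum A: N_h·S_h = 750·44.2 = 33150.00
  stratum B: N_h·S_h = 1500·45.2 = 67800.00
Σ N_h S_h = 100950.00
n for stratum B = 333·67800.00/100950.00 = 223.649 → 224

224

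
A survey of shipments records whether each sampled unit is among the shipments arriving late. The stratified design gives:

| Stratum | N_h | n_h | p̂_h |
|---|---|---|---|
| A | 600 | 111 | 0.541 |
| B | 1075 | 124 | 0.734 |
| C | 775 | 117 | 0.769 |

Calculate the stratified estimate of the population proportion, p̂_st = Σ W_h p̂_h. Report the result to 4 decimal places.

N = 2450; stratum weights W_h = N_h/N.
p̂_st = Σ W_h p̂_h = (600·0.541 + 1075·0.734 + 775·0.769)/2450 = 0.69781

p̂_st ≈ 0.6978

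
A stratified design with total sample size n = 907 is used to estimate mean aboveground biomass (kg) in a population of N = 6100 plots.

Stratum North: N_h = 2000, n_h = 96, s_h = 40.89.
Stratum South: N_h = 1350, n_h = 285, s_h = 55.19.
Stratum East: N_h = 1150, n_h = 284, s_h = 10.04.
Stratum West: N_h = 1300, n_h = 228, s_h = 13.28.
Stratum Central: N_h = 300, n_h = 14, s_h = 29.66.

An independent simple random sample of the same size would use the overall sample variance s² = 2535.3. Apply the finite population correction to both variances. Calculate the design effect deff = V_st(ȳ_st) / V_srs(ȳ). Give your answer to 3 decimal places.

deff ≈ 1.000

V̂(ȳ_st) = Σ W_h² (1 − n_h/N_h) s_h²/n_h, with W_h = N_h/N and N = 6100:
  stratum North: (2000/6100)²·(1 − 96/2000)·40.89²/96 = 1.78238
  stratum South: (1350/6100)²·(1 − 285/1350)·55.19²/285 = 0.412952
  stratum East: (1150/6100)²·(1 − 284/1150)·10.04²/284 = 0.0094996
  stratum West: (1300/6100)²·(1 − 228/1300)·13.28²/228 = 0.0289694
  stratum Central: (300/6100)²·(1 − 14/300)·29.66²/14 = 0.144891
V_st = 2.37869
V_srs = (1 − 907/6100)·2535.3/907 = 2.37964
deff = V_st / V_srs = 2.37869/2.37964 = 0.9996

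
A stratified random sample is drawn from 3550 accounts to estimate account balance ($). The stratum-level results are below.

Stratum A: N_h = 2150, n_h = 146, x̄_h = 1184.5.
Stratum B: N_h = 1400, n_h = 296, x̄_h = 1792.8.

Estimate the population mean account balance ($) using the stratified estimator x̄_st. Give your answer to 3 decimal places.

x̄_st ≈ 1424.393

N = Σ N_h = 3550. Stratum weights W_h = N_h/N.
x̄_st = (2150·1184.5 + 1400·1792.8) / 3550 = 1424.39296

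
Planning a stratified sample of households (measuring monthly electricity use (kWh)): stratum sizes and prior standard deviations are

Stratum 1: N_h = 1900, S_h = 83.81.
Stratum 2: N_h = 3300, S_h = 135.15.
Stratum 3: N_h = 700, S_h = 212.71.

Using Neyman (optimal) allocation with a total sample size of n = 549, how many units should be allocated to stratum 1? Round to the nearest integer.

116

Neyman allocation: n_h = n · N_h S_h / Σ N_i S_i, with n = 549.
  stratum 1: N_h·S_h = 1900·83.81 = 159239.00
  stratum 2: N_h·S_h = 3300·135.15 = 445995.00
  stratum 3: N_h·S_h = 700·212.71 = 148897.00
Σ N_h S_h = 754131.00
n for stratum 1 = 549·159239.00/754131.00 = 115.924 → 116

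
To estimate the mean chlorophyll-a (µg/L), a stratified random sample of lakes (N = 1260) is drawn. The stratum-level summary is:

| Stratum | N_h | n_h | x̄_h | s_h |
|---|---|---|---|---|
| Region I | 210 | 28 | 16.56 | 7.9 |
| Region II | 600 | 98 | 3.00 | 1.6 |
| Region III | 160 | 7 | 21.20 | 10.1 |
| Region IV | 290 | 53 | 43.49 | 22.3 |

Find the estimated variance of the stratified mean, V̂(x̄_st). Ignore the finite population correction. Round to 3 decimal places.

V̂(x̄_st) ≈ 0.800

V̂(x̄_st) = Σ W_h² s_h²/n_h, with W_h = N_h/N and N = 1260:
  stratum Region I: (210/1260)²·7.9²/28 = 0.0619147
  stratum Region II: (600/1260)²·1.6²/98 = 0.00592346
  stratum Region III: (160/1260)²·10.1²/7 = 0.234987
  stratum Region IV: (290/1260)²·22.3²/53 = 0.497037
V̂(x̄_st) = 0.799862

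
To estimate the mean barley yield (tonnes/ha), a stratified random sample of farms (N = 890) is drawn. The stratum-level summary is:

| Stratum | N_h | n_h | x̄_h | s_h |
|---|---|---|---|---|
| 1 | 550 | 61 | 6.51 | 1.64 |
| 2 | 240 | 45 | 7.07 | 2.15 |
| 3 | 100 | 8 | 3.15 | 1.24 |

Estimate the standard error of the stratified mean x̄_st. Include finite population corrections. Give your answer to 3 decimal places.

SE(x̄_st) ≈ 0.153

V̂(x̄_st) = Σ W_h² (1 − n_h/N_h) s_h²/n_h, with W_h = N_h/N and N = 890:
  stratum 1: (550/890)²·(1 − 61/550)·1.64²/61 = 0.014971
  stratum 2: (240/890)²·(1 − 45/240)·2.15²/45 = 0.00606918
  stratum 3: (100/890)²·(1 − 8/100)·1.24²/8 = 0.00223234
V̂(x̄_st) = 0.0232725
SE(x̄_st) = √0.0232725 = 0.152553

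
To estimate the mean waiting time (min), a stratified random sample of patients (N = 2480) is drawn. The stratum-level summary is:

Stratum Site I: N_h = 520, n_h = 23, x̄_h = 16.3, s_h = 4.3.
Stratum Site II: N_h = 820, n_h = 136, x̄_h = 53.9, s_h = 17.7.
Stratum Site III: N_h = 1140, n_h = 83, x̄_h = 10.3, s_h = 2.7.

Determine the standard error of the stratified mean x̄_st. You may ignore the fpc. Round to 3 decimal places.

V̂(x̄_st) = Σ W_h² s_h²/n_h, with W_h = N_h/N and N = 2480:
  stratum Site I: (520/2480)²·4.3²/23 = 0.0353437
  stratum Site II: (820/2480)²·17.7²/136 = 0.251844
  stratum Site III: (1140/2480)²·2.7²/83 = 0.0185591
V̂(x̄_st) = 0.305747
SE(x̄_st) = √0.305747 = 0.552944

SE(x̄_st) ≈ 0.553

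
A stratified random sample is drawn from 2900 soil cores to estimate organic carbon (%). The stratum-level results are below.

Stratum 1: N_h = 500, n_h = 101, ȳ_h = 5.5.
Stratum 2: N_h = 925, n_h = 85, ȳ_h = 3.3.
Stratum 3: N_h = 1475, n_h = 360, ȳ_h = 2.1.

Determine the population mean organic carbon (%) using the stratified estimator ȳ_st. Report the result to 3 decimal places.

ȳ_st ≈ 3.069

N = Σ N_h = 2900. Stratum weights W_h = N_h/N.
ȳ_st = (500·5.5 + 925·3.3 + 1475·2.1) / 2900 = 3.06897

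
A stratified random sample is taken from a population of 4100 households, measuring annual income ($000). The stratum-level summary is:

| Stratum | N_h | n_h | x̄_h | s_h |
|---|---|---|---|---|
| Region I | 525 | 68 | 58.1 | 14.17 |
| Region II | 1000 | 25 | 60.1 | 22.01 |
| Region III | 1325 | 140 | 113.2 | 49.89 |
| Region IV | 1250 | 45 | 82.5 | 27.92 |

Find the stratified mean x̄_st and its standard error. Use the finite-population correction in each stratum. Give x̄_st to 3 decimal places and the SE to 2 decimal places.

x̄_st = Σ W_h x̄_h = (525·58.1 + 1000·60.1 + 1325·113.2 + 1250·82.5)/4100 = 83.83354
V̂(x̄_st) = Σ W_h² (1 − n_h/N_h) s_h²/n_h, with W_h = N_h/N and N = 4100:
  stratum Region I: (525/4100)²·(1 − 68/525)·14.17²/68 = 0.0421443
  stratum Region II: (1000/4100)²·(1 − 25/1000)·22.01²/25 = 1.12392
  stratum Region III: (1325/4100)²·(1 − 140/1325)·49.89²/140 = 1.6606
  stratum Region IV: (1250/4100)²·(1 − 45/1250)·27.92²/45 = 1.5522
V̂(x̄_st) = 4.37887
SE(x̄_st) = √4.37887 = 2.09257

x̄_st ≈ 83.834, SE ≈ 2.09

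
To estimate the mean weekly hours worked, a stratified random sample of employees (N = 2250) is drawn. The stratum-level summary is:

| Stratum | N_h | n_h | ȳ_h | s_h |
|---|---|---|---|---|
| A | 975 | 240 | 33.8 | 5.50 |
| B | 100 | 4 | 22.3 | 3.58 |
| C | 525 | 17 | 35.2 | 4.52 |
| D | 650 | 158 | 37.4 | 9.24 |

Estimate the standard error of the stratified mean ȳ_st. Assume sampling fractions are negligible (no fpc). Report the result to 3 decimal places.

V̂(ȳ_st) = Σ W_h² s_h²/n_h, with W_h = N_h/N and N = 2250:
  stratum A: (975/2250)²·5.50²/240 = 0.0236678
  stratum B: (100/2250)²·3.58²/4 = 0.00632909
  stratum C: (525/2250)²·4.52²/17 = 0.0654307
  stratum D: (650/2250)²·9.24²/158 = 0.0450971
V̂(ȳ_st) = 0.140525
SE(ȳ_st) = √0.140525 = 0.374866

SE(ȳ_st) ≈ 0.375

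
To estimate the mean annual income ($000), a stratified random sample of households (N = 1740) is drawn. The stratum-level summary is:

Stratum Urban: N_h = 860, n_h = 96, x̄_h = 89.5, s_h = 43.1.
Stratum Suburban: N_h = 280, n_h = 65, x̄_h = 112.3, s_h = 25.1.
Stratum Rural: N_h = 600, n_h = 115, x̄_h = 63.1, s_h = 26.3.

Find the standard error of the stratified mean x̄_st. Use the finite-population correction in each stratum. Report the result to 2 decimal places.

SE(x̄_st) ≈ 2.23

V̂(x̄_st) = Σ W_h² (1 − n_h/N_h) s_h²/n_h, with W_h = N_h/N and N = 1740:
  stratum Urban: (860/1740)²·(1 − 96/860)·43.1²/96 = 4.1993
  stratum Suburban: (280/1740)²·(1 − 65/280)·25.1²/65 = 0.192722
  stratum Rural: (600/1740)²·(1 − 115/600)·26.3²/115 = 0.578107
V̂(x̄_st) = 4.97013
SE(x̄_st) = √4.97013 = 2.22938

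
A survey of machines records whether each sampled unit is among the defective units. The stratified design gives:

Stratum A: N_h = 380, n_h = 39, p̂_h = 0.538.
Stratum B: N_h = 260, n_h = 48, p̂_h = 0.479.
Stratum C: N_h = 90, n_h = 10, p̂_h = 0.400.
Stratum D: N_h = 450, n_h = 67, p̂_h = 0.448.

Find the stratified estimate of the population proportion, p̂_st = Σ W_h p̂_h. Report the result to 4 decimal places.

p̂_st ≈ 0.4802

N = 1180; stratum weights W_h = N_h/N.
p̂_st = Σ W_h p̂_h = (380·0.538 + 260·0.479 + 90·0.400 + 450·0.448)/1180 = 0.48015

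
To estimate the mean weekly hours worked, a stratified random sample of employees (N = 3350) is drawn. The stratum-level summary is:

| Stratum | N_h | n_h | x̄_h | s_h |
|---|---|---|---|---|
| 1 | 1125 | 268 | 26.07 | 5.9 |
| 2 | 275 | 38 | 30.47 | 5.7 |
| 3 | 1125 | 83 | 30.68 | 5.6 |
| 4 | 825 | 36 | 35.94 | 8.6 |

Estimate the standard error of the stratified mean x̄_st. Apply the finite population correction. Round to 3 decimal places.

V̂(x̄_st) = Σ W_h² (1 − n_h/N_h) s_h²/n_h, with W_h = N_h/N and N = 3350:
  stratum 1: (1125/3350)²·(1 − 268/1125)·5.9²/268 = 0.0111587
  stratum 2: (275/3350)²·(1 − 38/275)·5.7²/38 = 0.00496544
  stratum 3: (1125/3350)²·(1 − 83/1125)·5.6²/83 = 0.0394665
  stratum 4: (825/3350)²·(1 − 36/825)·8.6²/36 = 0.119161
V̂(x̄_st) = 0.174752
SE(x̄_st) = √0.174752 = 0.418034

SE(x̄_st) ≈ 0.418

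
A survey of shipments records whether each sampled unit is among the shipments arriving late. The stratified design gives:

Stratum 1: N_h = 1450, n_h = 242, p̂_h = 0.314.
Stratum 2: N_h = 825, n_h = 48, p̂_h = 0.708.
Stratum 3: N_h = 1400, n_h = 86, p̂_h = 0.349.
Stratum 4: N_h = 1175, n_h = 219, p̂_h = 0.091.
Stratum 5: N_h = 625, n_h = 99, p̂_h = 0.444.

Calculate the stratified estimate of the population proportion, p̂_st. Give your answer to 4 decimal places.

p̂_st ≈ 0.3493

N = 5475; stratum weights W_h = N_h/N.
p̂_st = Σ W_h p̂_h = (1450·0.314 + 825·0.708 + 1400·0.349 + 1175·0.091 + 625·0.444)/5475 = 0.34930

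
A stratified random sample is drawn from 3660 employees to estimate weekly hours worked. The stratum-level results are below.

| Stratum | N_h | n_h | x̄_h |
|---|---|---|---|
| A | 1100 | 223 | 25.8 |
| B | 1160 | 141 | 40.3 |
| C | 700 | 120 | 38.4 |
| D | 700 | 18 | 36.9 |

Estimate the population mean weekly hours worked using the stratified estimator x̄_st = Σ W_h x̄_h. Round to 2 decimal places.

N = Σ N_h = 3660. Stratum weights W_h = N_h/N.
x̄_st = (1100·25.8 + 1160·40.3 + 700·38.4 + 700·36.9) / 3660 = 34.9284

x̄_st ≈ 34.93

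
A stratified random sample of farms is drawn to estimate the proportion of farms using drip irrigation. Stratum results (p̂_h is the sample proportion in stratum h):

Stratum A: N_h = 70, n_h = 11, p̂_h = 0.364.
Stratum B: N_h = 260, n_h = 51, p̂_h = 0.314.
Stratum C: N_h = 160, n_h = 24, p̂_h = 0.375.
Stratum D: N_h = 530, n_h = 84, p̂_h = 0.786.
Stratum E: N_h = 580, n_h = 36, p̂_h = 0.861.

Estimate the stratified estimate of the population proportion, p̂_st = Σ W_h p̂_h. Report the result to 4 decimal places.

p̂_st ≈ 0.6769

N = 1600; stratum weights W_h = N_h/N.
p̂_st = Σ W_h p̂_h = (70·0.364 + 260·0.314 + 160·0.375 + 530·0.786 + 580·0.861)/1600 = 0.67692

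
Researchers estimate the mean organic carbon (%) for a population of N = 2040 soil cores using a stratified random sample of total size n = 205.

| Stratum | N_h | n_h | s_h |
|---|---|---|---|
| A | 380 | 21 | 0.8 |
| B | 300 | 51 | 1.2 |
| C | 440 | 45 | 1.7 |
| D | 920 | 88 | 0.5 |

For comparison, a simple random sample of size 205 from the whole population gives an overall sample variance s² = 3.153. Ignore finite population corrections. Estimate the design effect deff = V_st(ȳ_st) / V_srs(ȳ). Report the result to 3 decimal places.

V̂(ȳ_st) = Σ W_h² s_h²/n_h, with W_h = N_h/N and N = 2040:
  stratum A: (380/2040)²·0.8²/21 = 0.00105747
  stratum B: (300/2040)²·1.2²/51 = 0.000610625
  stratum C: (440/2040)²·1.7²/45 = 0.00298765
  stratum D: (920/2040)²·0.5²/88 = 0.000577794
V_st = 0.00523354
V_srs = s²/n = 3.153/205 = 0.0153805
deff = V_st / V_srs = 0.00523354/0.0153805 = 0.3403

deff ≈ 0.340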